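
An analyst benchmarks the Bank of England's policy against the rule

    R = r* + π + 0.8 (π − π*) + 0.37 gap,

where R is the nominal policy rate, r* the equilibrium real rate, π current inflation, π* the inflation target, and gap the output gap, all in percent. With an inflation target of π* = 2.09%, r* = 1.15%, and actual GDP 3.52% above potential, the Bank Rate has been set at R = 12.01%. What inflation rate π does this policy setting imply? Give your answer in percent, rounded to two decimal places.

6.24%

Output 3.52% above potential → gap = 3.52.
Collecting π: R = r* + (1 + 0.8) π − 0.8 π* + 0.37 gap
1.8 π = 12.01 − 1.15 + 0.8 × 2.09 − 0.37 × 3.52 = 11.2296
π = 11.2296 / 1.8 = 6.24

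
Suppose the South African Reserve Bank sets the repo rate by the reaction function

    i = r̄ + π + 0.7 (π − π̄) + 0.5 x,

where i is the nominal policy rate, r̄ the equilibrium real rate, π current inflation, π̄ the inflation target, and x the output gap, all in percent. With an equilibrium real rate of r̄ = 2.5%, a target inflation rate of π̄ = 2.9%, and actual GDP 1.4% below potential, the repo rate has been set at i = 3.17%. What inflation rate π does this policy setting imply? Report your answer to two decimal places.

Output 1.4% below potential → x = -1.4.
Collecting π: i = r̄ + (1 + 0.7) π − 0.7 π̄ + 0.5 x
1.7 π = 3.17 − 2.5 + 0.7 × 2.9 − 0.5 × (-1.4) = 3.4
π = 3.4 / 1.7 = 2.00

2.00%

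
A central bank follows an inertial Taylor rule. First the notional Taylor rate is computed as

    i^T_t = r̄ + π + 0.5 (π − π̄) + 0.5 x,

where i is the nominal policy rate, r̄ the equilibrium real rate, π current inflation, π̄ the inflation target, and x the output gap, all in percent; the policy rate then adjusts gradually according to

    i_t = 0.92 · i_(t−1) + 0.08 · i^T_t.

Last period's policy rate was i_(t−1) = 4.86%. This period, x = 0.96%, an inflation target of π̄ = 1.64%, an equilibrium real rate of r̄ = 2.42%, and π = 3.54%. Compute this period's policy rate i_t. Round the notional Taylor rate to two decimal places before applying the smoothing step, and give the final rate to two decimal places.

5.06%

i^T_t = 2.42 + 3.54 + 0.5 × (3.54 − 1.64) + 0.5 × 0.96
   = 2.42 + 3.54 + 0.95 + 0.48 = 7.39
i_t = 0.92 × 4.86 + 0.08 × 7.39 = 4.4712 + 0.5912 = 5.06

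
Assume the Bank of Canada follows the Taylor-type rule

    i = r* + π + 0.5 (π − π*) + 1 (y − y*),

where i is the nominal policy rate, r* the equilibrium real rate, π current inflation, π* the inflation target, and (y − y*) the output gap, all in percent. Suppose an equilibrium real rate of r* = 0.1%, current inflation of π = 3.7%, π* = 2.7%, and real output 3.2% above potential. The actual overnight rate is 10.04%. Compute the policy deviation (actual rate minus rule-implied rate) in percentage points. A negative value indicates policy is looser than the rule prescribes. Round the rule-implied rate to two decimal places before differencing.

2.54 pp

Output 3.2% above potential → (y − y*) = 3.2.
i = 0.1 + 3.7 + 0.5 × (3.7 − 2.7) + 1 × 3.2
   = 0.1 + 3.7 + 0.5 + 3.2 = 7.50
Deviation = 10.04 − 7.50 = 2.54 pp.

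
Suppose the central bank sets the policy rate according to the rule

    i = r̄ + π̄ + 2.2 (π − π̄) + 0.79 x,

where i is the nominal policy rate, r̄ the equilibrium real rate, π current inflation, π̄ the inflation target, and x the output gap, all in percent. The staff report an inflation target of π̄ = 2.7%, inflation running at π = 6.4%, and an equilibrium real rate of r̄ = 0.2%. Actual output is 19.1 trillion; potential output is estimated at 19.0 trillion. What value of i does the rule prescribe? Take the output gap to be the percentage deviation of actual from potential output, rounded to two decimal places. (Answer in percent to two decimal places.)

11.46%

Output gap = 100 × (19.1 − 19.0) / 19.0 = 0.53%.
i = 0.20 + 2.70 + 2.2 × (6.40 − 2.70) + 0.79 × 0.53
   = 0.20 + 2.7 + 8.14 + 0.4187 = 11.46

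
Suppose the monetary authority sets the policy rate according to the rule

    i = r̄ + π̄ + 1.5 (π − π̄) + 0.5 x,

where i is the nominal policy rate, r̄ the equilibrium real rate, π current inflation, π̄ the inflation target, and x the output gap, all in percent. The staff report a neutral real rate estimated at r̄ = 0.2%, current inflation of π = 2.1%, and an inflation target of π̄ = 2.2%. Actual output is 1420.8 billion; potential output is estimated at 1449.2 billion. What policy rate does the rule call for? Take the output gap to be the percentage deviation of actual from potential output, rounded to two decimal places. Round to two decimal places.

1.27%

Output gap = 100 × (1420.8 − 1449.2) / 1449.2 = -1.96%.
i = 0.20 + 2.20 + 1.5 × (2.10 − 2.20) + 0.5 × (-1.96)
   = 0.20 + 2.2 − 0.15 − 0.98 = 1.27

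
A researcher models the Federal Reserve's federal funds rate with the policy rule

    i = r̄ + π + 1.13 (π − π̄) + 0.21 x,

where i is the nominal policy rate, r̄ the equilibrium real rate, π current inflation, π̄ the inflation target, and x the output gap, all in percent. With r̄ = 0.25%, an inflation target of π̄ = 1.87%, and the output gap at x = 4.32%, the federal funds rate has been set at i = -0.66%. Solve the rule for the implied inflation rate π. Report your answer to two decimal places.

0.14%

Collecting π: i = r̄ + (1 + 1.13) π − 1.13 π̄ + 0.21 x
2.13 π = -0.66 − 0.25 + 1.13 × 1.87 − 0.21 × 4.32 = 0.2959
π = 0.2959 / 2.13 = 0.14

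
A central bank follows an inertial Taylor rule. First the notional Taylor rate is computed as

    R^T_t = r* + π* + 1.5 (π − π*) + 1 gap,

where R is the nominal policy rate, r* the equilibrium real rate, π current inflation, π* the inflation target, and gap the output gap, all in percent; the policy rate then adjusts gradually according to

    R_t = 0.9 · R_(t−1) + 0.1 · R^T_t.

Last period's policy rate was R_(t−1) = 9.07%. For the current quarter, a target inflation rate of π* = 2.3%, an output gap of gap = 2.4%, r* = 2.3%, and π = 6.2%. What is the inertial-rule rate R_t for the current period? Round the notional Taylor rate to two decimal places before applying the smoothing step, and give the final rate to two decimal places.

9.45%

R^T_t = 2.3 + 2.3 + 1.5 × (6.2 − 2.3) + 1 × 2.4
   = 2.3 + 2.3 + 5.85 + 2.4 = 12.85
R_t = 0.9 × 9.07 + 0.1 × 12.85 = 8.163 + 1.285 = 9.45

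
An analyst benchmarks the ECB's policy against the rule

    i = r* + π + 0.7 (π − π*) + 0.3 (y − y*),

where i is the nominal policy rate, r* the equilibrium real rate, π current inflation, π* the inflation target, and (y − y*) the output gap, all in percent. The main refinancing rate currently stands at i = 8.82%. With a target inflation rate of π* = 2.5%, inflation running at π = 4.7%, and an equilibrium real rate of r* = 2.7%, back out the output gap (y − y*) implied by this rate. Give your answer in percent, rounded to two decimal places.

-0.40%

0.3 (y − y*) = 8.82 − 2.7 − 4.7 − 0.7 × (4.7 − 2.5) = -0.12
(y − y*) = -0.12 / 0.3 = -0.40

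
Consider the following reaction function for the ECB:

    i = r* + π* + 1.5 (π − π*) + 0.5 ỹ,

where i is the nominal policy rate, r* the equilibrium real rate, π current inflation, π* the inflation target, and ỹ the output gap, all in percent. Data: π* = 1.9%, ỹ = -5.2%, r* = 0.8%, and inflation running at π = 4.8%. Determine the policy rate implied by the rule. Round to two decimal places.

4.45%

i = 0.8 + 1.9 + 1.5 × (4.8 − 1.9) + 0.5 × (-5.2)
   = 0.8 + 1.9 + 4.35 − 2.6 = 4.45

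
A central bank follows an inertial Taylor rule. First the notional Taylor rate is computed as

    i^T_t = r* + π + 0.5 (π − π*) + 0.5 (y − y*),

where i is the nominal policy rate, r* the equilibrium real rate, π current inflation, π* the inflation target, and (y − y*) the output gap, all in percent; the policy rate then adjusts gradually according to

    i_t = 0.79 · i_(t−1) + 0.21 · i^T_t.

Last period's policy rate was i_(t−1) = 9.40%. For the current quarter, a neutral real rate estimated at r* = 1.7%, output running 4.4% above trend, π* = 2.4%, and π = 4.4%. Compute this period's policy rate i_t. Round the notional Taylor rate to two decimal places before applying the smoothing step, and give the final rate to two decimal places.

9.38%

Output 4.4% above potential → (y − y*) = 4.4.
i^T_t = 1.7 + 4.4 + 0.5 × (4.4 − 2.4) + 0.5 × 4.4
   = 1.7 + 4.4 + 1 + 2.2 = 9.30
i_t = 0.79 × 9.40 + 0.21 × 9.30 = 7.426 + 1.953 = 9.38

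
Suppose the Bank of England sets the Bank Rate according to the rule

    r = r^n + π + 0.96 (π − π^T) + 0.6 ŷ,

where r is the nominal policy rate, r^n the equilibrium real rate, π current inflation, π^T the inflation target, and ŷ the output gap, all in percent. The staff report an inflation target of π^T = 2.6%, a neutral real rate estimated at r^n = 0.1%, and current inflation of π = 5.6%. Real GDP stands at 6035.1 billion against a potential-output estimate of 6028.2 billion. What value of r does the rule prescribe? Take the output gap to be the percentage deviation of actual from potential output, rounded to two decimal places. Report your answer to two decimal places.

8.65%

Output gap = 100 × (6035.1 − 6028.2) / 6028.2 = 0.11%.
r = 0.10 + 5.60 + 0.96 × (5.60 − 2.60) + 0.6 × 0.11
   = 0.10 + 5.6 + 2.88 + 0.066 = 8.65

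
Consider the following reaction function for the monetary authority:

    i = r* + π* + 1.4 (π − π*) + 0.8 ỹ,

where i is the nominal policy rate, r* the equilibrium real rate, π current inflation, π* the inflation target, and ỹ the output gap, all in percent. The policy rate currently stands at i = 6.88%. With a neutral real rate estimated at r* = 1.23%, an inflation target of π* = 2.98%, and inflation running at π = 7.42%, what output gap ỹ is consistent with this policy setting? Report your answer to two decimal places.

-4.43%

0.8 ỹ = 6.88 − 1.23 − 2.98 − 1.4 × (7.42 − 2.98) = -3.546
ỹ = -3.546 / 0.8 = -4.43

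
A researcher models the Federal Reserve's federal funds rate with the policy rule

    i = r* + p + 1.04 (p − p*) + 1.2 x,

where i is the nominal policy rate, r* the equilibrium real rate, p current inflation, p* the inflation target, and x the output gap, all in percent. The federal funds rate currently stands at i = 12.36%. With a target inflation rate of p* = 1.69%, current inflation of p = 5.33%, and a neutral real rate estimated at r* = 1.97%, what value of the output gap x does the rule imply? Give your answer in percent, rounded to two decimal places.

1.06%

1.2 x = 12.36 − 1.97 − 5.33 − 1.04 × (5.33 − 1.69) = 1.2744
x = 1.2744 / 1.2 = 1.06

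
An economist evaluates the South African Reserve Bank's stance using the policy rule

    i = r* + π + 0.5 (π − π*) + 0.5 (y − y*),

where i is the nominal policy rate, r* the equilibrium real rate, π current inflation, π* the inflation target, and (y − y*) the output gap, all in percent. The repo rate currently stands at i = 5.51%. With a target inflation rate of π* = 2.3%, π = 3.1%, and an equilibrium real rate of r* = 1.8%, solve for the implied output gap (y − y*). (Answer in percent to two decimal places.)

0.5 (y − y*) = 5.51 − 1.8 − 3.1 − 0.5 × (3.1 − 2.3) = 0.21
(y − y*) = 0.21 / 0.5 = 0.42

0.42%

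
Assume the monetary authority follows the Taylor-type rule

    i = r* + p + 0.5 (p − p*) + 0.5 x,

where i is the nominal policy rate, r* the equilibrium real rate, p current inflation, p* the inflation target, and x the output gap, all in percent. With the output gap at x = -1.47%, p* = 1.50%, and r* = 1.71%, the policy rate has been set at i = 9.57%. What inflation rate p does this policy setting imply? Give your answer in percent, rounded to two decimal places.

Collecting p: i = r* + (1 + 0.5) p − 0.5 p* + 0.5 x
1.5 p = 9.57 − 1.71 + 0.5 × 1.50 − 0.5 × (-1.47) = 9.345
p = 9.345 / 1.5 = 6.23

6.23%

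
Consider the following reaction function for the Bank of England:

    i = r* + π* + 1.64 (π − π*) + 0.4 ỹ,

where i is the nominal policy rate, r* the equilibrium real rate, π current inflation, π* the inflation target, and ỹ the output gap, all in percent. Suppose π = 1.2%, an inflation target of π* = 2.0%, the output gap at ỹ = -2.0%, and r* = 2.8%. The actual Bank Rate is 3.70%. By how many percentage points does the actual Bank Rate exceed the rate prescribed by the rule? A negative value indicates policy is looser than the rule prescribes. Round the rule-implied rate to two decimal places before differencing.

i = 2.8 + 2.0 + 1.64 × (1.2 − 2.0) + 0.4 × (-2.0)
   = 2.8 + 2 − 1.312 − 0.8 = 2.69
Deviation = 3.70 − 2.69 = 1.01 pp.

1.01 pp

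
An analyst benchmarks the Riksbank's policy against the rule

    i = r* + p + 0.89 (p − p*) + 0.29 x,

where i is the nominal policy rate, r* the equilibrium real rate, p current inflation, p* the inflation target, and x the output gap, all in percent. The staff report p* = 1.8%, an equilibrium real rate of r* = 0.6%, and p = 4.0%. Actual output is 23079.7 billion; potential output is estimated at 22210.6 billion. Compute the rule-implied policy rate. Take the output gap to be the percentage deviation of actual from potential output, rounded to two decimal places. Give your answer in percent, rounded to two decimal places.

7.69%

Output gap = 100 × (23079.7 − 22210.6) / 22210.6 = 3.91%.
i = 0.60 + 4.00 + 0.89 × (4.00 − 1.80) + 0.29 × 3.91
   = 0.60 + 4 + 1.958 + 1.1339 = 7.69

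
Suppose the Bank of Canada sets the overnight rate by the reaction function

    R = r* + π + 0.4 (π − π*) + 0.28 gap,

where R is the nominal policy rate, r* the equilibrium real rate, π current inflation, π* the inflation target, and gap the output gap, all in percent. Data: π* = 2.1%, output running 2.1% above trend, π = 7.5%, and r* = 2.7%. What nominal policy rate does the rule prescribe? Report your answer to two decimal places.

Output 2.1% above potential → gap = 2.1.
R = 2.7 + 7.5 + 0.4 × (7.5 − 2.1) + 0.28 × 2.1
   = 2.7 + 7.5 + 2.16 + 0.588 = 12.95

12.95%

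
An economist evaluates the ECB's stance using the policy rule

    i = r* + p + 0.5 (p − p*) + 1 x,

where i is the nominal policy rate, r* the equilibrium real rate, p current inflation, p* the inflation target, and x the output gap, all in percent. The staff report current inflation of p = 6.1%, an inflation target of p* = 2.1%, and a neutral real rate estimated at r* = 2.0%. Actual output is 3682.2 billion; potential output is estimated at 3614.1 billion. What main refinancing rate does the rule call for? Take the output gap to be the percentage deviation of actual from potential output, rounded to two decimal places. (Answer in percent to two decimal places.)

11.98%

Output gap = 100 × (3682.2 − 3614.1) / 3614.1 = 1.88%.
i = 2.00 + 6.10 + 0.5 × (6.10 − 2.10) + 1 × 1.88
   = 2.00 + 6.1 + 2 + 1.88 = 11.98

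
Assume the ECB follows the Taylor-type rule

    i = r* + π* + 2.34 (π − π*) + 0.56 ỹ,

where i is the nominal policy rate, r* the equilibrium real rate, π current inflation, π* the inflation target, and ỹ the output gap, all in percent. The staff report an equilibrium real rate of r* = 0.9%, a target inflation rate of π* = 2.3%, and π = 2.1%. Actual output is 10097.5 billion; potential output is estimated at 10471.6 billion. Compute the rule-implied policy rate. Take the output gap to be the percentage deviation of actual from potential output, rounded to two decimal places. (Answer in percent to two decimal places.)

0.73%

Output gap = 100 × (10097.5 − 10471.6) / 10471.6 = -3.57%.
i = 0.90 + 2.30 + 2.34 × (2.10 − 2.30) + 0.56 × (-3.57)
   = 0.90 + 2.3 − 0.468 − 1.9992 = 0.73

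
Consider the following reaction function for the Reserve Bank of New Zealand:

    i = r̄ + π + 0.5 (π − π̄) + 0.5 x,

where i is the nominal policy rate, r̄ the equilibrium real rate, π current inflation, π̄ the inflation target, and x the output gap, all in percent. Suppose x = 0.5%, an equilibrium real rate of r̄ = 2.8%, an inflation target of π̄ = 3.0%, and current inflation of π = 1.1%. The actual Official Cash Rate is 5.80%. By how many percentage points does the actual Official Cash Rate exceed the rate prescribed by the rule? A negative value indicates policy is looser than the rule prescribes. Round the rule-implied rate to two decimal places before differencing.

i = 2.8 + 1.1 + 0.5 × (1.1 − 3.0) + 0.5 × 0.5
   = 2.8 + 1.1 − 0.95 + 0.25 = 3.20
Deviation = 5.80 − 3.20 = 2.60 pp.

2.60 pp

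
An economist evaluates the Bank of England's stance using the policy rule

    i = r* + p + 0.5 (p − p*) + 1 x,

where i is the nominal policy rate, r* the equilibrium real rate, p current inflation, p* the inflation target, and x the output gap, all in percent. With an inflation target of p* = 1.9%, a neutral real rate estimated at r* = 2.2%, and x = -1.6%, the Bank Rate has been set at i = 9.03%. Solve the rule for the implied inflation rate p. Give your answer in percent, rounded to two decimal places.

6.25%

Collecting p: i = r* + (1 + 0.5) p − 0.5 p* + 1 x
1.5 p = 9.03 − 2.2 + 0.5 × 1.9 − 1 × (-1.6) = 9.38
p = 9.38 / 1.5 = 6.25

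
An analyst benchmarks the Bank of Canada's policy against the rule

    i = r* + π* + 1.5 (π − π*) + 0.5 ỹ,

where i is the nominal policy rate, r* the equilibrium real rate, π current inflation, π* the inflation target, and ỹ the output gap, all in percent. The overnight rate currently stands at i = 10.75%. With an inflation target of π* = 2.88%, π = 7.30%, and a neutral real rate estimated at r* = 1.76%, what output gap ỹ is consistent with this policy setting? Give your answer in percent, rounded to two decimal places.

0.5 ỹ = 10.75 − 1.76 − 2.88 − 1.5 × (7.30 − 2.88) = -0.52
ỹ = -0.52 / 0.5 = -1.04

-1.04%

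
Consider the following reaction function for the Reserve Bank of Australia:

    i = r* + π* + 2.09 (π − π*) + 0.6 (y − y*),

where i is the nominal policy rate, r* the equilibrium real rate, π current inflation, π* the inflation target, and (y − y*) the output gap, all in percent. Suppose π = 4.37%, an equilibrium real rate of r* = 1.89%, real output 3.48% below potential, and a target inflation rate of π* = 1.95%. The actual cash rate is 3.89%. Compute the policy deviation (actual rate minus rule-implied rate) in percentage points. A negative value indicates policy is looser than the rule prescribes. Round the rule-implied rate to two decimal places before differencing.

Output 3.48% below potential → (y − y*) = -3.48.
i = 1.89 + 1.95 + 2.09 × (4.37 − 1.95) + 0.6 × (-3.48)
   = 1.89 + 1.95 + 5.0578 − 2.088 = 6.81
Deviation = 3.89 − 6.81 = -2.92 pp.

-2.92 pp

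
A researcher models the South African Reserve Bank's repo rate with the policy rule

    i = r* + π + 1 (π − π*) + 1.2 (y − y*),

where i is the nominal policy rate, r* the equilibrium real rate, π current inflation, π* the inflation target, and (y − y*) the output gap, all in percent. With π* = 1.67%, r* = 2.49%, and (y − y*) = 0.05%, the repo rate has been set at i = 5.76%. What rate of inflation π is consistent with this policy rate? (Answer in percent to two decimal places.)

2.44%

Collecting π: i = r* + (1 + 1) π − 1 π* + 1.2 (y − y*)
2 π = 5.76 − 2.49 + 1 × 1.67 − 1.2 × 0.05 = 4.88
π = 4.88 / 2 = 2.44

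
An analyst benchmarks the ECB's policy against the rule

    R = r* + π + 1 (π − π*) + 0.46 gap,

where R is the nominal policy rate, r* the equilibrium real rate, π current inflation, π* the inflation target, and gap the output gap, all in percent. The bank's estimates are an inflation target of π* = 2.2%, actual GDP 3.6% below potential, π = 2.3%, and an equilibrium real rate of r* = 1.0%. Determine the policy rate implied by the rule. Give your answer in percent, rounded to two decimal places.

1.74%

Output 3.6% below potential → gap = -3.6.
R = 1.0 + 2.3 + 1 × (2.3 − 2.2) + 0.46 × (-3.6)
   = 1.0 + 2.3 + 0.1 − 1.656 = 1.74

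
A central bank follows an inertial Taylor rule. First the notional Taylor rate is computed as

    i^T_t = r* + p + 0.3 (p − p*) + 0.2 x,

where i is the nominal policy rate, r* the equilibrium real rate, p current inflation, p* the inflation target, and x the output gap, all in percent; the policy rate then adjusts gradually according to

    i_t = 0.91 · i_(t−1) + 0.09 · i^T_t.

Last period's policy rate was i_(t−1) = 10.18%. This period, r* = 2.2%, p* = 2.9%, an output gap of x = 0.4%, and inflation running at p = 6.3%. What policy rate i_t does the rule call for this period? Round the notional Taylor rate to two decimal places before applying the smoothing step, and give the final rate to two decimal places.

10.13%

i^T_t = 2.2 + 6.3 + 0.3 × (6.3 − 2.9) + 0.2 × 0.4
   = 2.2 + 6.3 + 1.02 + 0.08 = 9.60
i_t = 0.91 × 10.18 + 0.09 × 9.60 = 9.2638 + 0.864 = 10.13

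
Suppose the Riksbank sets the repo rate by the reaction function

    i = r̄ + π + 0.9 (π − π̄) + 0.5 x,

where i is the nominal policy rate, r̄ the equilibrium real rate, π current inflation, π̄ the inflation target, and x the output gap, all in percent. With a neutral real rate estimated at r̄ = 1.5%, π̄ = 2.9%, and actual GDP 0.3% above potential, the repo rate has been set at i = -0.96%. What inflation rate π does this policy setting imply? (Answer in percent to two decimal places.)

0.00%

Output 0.3% above potential → x = 0.3.
Collecting π: i = r̄ + (1 + 0.9) π − 0.9 π̄ + 0.5 x
1.9 π = -0.96 − 1.5 + 0.9 × 2.9 − 0.5 × 0.3 = 0
π = 0 / 1.9 = 0.00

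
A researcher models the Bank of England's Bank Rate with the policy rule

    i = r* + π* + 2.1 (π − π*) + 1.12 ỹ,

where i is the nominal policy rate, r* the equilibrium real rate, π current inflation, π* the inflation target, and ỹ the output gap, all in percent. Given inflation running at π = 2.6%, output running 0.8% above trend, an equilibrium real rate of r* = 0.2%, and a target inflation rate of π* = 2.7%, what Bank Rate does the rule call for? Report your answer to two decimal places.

3.59%

Output 0.8% above potential → ỹ = 0.8.
i = 0.2 + 2.7 + 2.1 × (2.6 − 2.7) + 1.12 × 0.8
   = 0.2 + 2.7 − 0.21 + 0.896 = 3.59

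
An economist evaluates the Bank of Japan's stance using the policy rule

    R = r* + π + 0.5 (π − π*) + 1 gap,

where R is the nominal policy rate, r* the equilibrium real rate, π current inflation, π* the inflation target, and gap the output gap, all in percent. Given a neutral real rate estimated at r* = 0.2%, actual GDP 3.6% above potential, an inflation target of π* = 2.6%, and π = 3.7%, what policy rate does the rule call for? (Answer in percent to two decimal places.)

Output 3.6% above potential → gap = 3.6.
R = 0.2 + 3.7 + 0.5 × (3.7 − 2.6) + 1 × 3.6
   = 0.2 + 3.7 + 0.55 + 3.6 = 8.05

8.05%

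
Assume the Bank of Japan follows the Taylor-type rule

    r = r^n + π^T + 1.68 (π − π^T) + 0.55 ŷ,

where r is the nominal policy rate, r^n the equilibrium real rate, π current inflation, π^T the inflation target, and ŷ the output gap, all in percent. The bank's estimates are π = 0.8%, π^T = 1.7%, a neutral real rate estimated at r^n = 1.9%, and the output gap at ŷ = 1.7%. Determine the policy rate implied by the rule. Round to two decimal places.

r = 1.9 + 1.7 + 1.68 × (0.8 − 1.7) + 0.55 × 1.7
   = 1.9 + 1.7 − 1.512 + 0.935 = 3.02

3.02%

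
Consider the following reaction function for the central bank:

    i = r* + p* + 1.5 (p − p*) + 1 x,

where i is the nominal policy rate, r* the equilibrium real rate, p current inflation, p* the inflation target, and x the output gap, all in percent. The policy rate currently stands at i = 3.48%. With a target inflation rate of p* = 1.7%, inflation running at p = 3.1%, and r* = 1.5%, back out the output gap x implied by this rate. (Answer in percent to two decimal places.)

-1.82%

1 x = 3.48 − 1.5 − 1.7 − 1.5 × (3.1 − 1.7) = -1.82
x = -1.82 / 1 = -1.82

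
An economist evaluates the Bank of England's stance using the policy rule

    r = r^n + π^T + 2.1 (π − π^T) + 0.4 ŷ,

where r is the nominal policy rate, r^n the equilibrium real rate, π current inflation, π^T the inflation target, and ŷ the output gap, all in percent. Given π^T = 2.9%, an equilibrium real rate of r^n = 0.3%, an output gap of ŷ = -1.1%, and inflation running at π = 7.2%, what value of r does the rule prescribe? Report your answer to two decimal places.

r = 0.3 + 2.9 + 2.1 × (7.2 − 2.9) + 0.4 × (-1.1)
   = 0.3 + 2.9 + 9.03 − 0.44 = 11.79

11.79%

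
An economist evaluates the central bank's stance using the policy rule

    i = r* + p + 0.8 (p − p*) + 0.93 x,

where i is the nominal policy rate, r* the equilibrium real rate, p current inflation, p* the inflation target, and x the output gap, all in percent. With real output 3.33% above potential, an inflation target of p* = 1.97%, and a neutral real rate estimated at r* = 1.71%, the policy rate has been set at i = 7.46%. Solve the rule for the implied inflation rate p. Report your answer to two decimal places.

2.35%

Output 3.33% above potential → x = 3.33.
Collecting p: i = r* + (1 + 0.8) p − 0.8 p* + 0.93 x
1.8 p = 7.46 − 1.71 + 0.8 × 1.97 − 0.93 × 3.33 = 4.2291
p = 4.2291 / 1.8 = 2.35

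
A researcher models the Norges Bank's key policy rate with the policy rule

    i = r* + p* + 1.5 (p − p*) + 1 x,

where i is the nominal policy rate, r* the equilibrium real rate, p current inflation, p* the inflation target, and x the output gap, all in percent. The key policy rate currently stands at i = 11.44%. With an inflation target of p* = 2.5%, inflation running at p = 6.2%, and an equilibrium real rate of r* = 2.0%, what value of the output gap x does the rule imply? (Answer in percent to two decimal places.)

1 x = 11.44 − 2.0 − 2.5 − 1.5 × (6.2 − 2.5) = 1.39
x = 1.39 / 1 = 1.39

1.39%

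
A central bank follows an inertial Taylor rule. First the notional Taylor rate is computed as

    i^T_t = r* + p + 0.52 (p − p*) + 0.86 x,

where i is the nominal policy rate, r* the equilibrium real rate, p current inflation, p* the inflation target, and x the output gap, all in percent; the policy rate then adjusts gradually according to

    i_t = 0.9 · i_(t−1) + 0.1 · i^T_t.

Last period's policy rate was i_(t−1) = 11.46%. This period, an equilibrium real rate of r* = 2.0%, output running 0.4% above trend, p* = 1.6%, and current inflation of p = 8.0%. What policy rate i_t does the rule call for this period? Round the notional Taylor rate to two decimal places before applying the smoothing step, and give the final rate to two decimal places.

Output 0.4% above potential → x = 0.4.
i^T_t = 2.0 + 8.0 + 0.52 × (8.0 − 1.6) + 0.86 × 0.4
   = 2.0 + 8 + 3.328 + 0.344 = 13.67
i_t = 0.9 × 11.46 + 0.1 × 13.67 = 10.314 + 1.367 = 11.68

11.68%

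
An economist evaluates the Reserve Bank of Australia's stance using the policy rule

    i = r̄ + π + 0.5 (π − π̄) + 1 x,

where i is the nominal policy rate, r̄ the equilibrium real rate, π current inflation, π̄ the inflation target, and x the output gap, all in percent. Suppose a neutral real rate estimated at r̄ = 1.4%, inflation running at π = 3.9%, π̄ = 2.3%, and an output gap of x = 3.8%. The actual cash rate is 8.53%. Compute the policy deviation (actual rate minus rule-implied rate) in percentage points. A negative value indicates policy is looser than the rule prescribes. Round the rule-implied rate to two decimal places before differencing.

i = 1.4 + 3.9 + 0.5 × (3.9 − 2.3) + 1 × 3.8
   = 1.4 + 3.9 + 0.8 + 3.8 = 9.90
Deviation = 8.53 − 9.90 = -1.37 pp.

-1.37 pp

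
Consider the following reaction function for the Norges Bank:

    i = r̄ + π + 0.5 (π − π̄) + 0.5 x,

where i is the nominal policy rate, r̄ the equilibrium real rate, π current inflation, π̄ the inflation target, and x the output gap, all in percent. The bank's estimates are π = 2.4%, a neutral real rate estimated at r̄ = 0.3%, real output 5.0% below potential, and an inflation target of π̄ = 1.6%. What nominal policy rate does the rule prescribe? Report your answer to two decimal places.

Output 5.0% below potential → x = -5.0.
i = 0.3 + 2.4 + 0.5 × (2.4 − 1.6) + 0.5 × (-5.0)
   = 0.3 + 2.4 + 0.4 − 2.5 = 0.60

0.60%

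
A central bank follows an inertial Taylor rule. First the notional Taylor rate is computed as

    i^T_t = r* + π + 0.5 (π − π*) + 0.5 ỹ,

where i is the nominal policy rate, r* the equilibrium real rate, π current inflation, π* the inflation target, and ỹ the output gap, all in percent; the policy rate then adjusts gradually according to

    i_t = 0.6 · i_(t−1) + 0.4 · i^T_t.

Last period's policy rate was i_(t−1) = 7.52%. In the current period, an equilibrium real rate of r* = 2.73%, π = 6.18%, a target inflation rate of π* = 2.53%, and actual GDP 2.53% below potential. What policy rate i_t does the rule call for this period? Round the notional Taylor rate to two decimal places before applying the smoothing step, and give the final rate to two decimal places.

Output 2.53% below potential → ỹ = -2.53.
i^T_t = 2.73 + 6.18 + 0.5 × (6.18 − 2.53) + 0.5 × (-2.53)
   = 2.73 + 6.18 + 1.825 − 1.265 = 9.47
i_t = 0.6 × 7.52 + 0.4 × 9.47 = 4.512 + 3.788 = 8.30

8.30%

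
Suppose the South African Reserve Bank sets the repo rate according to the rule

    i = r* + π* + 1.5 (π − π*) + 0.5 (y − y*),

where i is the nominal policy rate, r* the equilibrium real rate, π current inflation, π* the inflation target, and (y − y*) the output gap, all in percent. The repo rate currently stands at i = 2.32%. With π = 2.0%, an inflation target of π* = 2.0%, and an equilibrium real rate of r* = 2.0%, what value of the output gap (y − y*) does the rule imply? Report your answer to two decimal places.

0.5 (y − y*) = 2.32 − 2.0 − 2.0 − 1.5 × (2.0 − 2.0) = -1.68
(y − y*) = -1.68 / 0.5 = -3.36

-3.36%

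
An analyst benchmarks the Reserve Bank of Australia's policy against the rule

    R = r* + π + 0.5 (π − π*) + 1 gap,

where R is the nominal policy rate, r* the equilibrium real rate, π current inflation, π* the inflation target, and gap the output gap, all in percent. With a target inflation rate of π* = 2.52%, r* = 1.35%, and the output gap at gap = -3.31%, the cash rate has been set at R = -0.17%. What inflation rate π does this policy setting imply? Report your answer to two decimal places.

2.03%

Collecting π: R = r* + (1 + 0.5) π − 0.5 π* + 1 gap
1.5 π = -0.17 − 1.35 + 0.5 × 2.52 − 1 × (-3.31) = 3.05
π = 3.05 / 1.5 = 2.03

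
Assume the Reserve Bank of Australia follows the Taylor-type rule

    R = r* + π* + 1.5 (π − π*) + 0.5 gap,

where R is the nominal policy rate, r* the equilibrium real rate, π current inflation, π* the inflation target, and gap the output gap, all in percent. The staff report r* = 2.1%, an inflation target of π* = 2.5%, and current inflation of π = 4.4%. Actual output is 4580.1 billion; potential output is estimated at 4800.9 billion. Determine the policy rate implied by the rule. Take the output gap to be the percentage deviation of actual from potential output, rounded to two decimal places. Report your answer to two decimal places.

Output gap = 100 × (4580.1 − 4800.9) / 4800.9 = -4.60%.
R = 2.10 + 2.50 + 1.5 × (4.40 − 2.50) + 0.5 × (-4.60)
   = 2.10 + 2.5 + 2.85 − 2.3 = 5.15

5.15%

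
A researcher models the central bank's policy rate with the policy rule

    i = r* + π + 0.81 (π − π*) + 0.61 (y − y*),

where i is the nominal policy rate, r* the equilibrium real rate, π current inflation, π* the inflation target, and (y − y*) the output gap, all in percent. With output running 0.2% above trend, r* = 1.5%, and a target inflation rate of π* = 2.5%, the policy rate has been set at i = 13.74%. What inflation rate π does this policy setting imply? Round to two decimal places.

7.81%

Output 0.2% above potential → (y − y*) = 0.2.
Collecting π: i = r* + (1 + 0.81) π − 0.81 π* + 0.61 (y − y*)
1.81 π = 13.74 − 1.5 + 0.81 × 2.5 − 0.61 × 0.2 = 14.143
π = 14.143 / 1.81 = 7.81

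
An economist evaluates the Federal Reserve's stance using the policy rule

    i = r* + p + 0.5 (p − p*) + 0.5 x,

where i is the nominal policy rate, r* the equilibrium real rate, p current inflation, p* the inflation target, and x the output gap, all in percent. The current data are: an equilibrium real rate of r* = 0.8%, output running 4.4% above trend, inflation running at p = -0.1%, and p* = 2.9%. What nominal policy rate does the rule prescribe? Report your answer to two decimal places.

Output 4.4% above potential → x = 4.4.
i = 0.8 + (-0.1) + 0.5 × (-0.1 − 2.9) + 0.5 × 4.4
   = 0.8 − 0.1 − 1.5 + 2.2 = 1.40

1.40%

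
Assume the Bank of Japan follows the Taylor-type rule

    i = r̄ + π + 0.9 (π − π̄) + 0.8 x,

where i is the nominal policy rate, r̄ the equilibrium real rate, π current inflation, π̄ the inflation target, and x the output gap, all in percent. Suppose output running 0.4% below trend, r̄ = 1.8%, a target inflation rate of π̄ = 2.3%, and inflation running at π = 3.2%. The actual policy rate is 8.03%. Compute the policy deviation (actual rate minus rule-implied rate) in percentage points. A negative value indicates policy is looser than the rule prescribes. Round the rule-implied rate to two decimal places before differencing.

Output 0.4% below potential → x = -0.4.
i = 1.8 + 3.2 + 0.9 × (3.2 − 2.3) + 0.8 × (-0.4)
   = 1.8 + 3.2 + 0.81 − 0.32 = 5.49
Deviation = 8.03 − 5.49 = 2.54 pp.

2.54 pp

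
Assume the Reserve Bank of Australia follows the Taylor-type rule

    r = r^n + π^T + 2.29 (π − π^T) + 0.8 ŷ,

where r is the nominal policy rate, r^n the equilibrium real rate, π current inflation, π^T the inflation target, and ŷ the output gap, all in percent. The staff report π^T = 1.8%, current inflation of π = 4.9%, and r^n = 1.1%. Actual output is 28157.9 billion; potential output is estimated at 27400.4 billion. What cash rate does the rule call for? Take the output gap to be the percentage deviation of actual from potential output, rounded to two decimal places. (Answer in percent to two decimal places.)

12.21%

Output gap = 100 × (28157.9 − 27400.4) / 27400.4 = 2.76%.
r = 1.10 + 1.80 + 2.29 × (4.90 − 1.80) + 0.8 × 2.76
   = 1.10 + 1.8 + 7.099 + 2.208 = 12.21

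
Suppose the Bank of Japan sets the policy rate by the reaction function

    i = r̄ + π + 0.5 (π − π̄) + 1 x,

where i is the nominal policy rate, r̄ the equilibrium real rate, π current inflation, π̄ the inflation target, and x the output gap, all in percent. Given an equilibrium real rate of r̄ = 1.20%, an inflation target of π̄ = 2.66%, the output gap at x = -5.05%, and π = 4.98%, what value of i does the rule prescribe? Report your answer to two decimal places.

i = 1.20 + 4.98 + 0.5 × (4.98 − 2.66) + 1 × (-5.05)
   = 1.20 + 4.98 + 1.16 − 5.05 = 2.29

2.29%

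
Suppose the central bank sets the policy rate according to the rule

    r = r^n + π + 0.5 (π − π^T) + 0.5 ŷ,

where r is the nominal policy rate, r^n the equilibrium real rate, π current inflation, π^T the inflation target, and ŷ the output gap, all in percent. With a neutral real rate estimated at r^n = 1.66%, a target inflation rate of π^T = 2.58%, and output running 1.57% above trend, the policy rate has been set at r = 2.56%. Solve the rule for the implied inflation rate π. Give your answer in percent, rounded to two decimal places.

Output 1.57% above potential → ŷ = 1.57.
Collecting π: r = r^n + (1 + 0.5) π − 0.5 π^T + 0.5 ŷ
1.5 π = 2.56 − 1.66 + 0.5 × 2.58 − 0.5 × 1.57 = 1.405
π = 1.405 / 1.5 = 0.94

0.94%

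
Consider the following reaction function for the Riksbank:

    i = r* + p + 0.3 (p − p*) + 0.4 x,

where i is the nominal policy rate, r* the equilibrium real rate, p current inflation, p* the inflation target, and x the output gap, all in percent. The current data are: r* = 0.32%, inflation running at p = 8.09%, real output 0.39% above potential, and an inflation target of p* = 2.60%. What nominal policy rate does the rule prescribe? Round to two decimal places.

Output 0.39% above potential → x = 0.39.
i = 0.32 + 8.09 + 0.3 × (8.09 − 2.60) + 0.4 × 0.39
   = 0.32 + 8.09 + 1.647 + 0.156 = 10.21

10.21%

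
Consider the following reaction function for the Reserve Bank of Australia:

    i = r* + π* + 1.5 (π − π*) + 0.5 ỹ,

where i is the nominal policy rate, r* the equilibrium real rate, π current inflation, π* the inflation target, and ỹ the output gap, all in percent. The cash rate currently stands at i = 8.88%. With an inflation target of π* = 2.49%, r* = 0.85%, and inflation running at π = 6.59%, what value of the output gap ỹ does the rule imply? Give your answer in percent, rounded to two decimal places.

0.5 ỹ = 8.88 − 0.85 − 2.49 − 1.5 × (6.59 − 2.49) = -0.61
ỹ = -0.61 / 0.5 = -1.22

-1.22%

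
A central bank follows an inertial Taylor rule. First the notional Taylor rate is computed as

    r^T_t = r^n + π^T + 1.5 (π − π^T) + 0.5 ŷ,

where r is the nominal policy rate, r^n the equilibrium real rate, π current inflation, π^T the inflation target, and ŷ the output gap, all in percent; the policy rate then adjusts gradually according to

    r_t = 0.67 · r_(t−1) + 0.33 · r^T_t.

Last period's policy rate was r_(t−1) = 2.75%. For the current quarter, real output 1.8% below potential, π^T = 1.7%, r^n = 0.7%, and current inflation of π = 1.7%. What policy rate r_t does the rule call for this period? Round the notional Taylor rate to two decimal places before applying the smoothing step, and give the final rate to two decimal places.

2.34%

Output 1.8% below potential → ŷ = -1.8.
r^T_t = 0.7 + 1.7 + 1.5 × (1.7 − 1.7) + 0.5 × (-1.8)
   = 0.7 + 1.7 + 0 − 0.9 = 1.50
r_t = 0.67 × 2.75 + 0.33 × 1.50 = 1.8425 + 0.495 = 2.34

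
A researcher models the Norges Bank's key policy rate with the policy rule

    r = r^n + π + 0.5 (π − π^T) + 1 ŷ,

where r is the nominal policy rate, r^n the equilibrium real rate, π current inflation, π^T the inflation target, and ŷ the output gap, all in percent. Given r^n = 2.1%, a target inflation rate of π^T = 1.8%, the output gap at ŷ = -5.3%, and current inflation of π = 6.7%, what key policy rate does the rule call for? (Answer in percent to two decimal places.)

5.95%

r = 2.1 + 6.7 + 0.5 × (6.7 − 1.8) + 1 × (-5.3)
   = 2.1 + 6.7 + 2.45 − 5.3 = 5.95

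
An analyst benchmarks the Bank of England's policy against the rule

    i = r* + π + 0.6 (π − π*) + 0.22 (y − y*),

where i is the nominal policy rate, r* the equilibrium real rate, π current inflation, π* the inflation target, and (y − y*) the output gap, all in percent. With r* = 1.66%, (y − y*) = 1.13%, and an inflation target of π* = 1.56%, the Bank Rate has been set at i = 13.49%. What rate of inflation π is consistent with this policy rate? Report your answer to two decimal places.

Collecting π: i = r* + (1 + 0.6) π − 0.6 π* + 0.22 (y − y*)
1.6 π = 13.49 − 1.66 + 0.6 × 1.56 − 0.22 × 1.13 = 12.5174
π = 12.5174 / 1.6 = 7.82

7.82%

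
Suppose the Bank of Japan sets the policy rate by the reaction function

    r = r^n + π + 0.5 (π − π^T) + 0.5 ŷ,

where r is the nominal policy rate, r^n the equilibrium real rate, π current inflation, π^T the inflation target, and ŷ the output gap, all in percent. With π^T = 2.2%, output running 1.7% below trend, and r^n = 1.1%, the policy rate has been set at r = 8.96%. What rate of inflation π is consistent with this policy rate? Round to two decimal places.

Output 1.7% below potential → ŷ = -1.7.
Collecting π: r = r^n + (1 + 0.5) π − 0.5 π^T + 0.5 ŷ
1.5 π = 8.96 − 1.1 + 0.5 × 2.2 − 0.5 × (-1.7) = 9.81
π = 9.81 / 1.5 = 6.54

6.54%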